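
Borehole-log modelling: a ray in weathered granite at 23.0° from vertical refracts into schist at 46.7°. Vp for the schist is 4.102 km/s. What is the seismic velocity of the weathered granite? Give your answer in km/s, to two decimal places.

Snell's law: sin 23.0°/V₁ = sin 46.7°/V₂.
V₁ = V₂·sin 23.0°/sin 46.7° = 4.102 × 0.5369 = 2.20 km/s.

2.20 km/s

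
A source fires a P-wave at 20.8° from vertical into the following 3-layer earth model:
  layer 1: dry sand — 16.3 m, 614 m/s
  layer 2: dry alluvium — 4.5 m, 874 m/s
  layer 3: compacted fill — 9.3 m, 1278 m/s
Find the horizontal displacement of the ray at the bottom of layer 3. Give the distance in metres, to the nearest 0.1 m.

Ray parameter p = sin 20.8° / 614 m/s = 5.7835e-04 s/m.
Layer 1: θ = 20.80°; offset = 16.3·tan 20.80° = 6.192 m.
Layer 2: sin θ = p·874 = 0.5055 → θ = 30.36°; offset = 4.5·tan 30.36° = 2.636 m.
Layer 3: sin θ = p·1278 = 0.7391 → θ = 47.66°; offset = 9.3·tan 47.66° = 10.205 m.
Summing the layer offsets gives 19.033 m.

19.0 m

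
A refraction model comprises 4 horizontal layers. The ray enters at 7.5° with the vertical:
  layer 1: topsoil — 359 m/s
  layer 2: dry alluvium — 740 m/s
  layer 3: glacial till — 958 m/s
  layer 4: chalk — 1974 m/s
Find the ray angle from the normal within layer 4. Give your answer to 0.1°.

45.9°

Snell's law across each interface conserves sin θ / V, so sin θ_4 = V_4·sin θ₁/V₁.
sin θ_4 = 1974 × sin 7.5° / 359 = 0.7177.
θ_4 = 45.87° from the vertical.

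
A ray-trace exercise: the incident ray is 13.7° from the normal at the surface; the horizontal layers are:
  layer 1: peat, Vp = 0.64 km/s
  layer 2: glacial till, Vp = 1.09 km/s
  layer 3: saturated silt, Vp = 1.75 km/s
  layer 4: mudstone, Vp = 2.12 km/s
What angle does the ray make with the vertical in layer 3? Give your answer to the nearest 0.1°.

Ray parameter p = sin 13.7° / 0.64 = 3.7006e-01 s/km.
sin θ_3 = p·V_3 = 3.7006e-01 × 1.75 = 0.6476.
θ_3 = 40.36° from the vertical.

40.4°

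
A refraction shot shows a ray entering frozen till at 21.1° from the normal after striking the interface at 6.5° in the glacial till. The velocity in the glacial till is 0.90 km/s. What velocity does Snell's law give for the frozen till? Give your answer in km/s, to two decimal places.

Snell's law: sin 6.5°/V₁ = sin 21.1°/V₂.
V₂ = V₁·sin 21.1°/sin 6.5° = 0.90 × 3.1801 = 2.86 km/s.

2.86 km/s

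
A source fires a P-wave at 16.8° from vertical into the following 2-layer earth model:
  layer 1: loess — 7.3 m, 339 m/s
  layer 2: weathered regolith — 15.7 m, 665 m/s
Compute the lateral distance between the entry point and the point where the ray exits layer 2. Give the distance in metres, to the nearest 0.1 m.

Ray parameter p = sin 16.8° / 339 m/s = 8.5260e-04 s/m.
Layer 1: θ = 16.80°; offset = 7.3·tan 16.80° = 2.204 m.
Layer 2: sin θ = p·665 = 0.5670 → θ = 34.54°; offset = 15.7·tan 34.54° = 10.806 m.
Summing the layer offsets gives 13.010 m.

13.0 m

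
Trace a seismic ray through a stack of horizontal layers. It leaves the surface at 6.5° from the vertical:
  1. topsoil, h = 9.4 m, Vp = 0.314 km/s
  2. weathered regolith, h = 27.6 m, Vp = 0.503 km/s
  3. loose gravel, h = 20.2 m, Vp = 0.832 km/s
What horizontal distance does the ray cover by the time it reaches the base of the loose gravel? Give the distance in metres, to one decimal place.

Ray parameter p = sin 6.5° / 0.314 km/s = 3.6052e-01 s/km.
Layer 1: θ = 6.50°; offset = 9.4·tan 6.50° = 1.071 m.
Layer 2: sin θ = p·0.503 = 0.1813 → θ = 10.45°; offset = 27.6·tan 10.45° = 5.089 m.
Layer 3: sin θ = p·0.832 = 0.3000 → θ = 17.45°; offset = 20.2·tan 17.45° = 6.352 m.
Total horizontal offset = 12.512 m.

12.5 m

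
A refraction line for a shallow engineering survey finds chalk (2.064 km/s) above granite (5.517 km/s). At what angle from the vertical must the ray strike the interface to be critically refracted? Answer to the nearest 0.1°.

22.0°

At critical incidence the refracted ray runs along the interface (θ₂ = 90°), so sin θ_c = V₁/V₂.
θ_c = arcsin(2.064/5.517) = arcsin 0.3741 = 21.97°.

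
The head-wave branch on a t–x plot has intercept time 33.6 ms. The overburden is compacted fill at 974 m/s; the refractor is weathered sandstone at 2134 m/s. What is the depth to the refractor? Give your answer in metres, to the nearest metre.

θ_c = arcsin(974/2134) = 27.16°; cos θ_c = 0.8898.
tᵢ = 2h cos θ_c/V₁ ⇒ h = tᵢ·V₁/(2 cos θ_c) = 0.0336·974/(2·0.8898) = 18.39 m.

18 m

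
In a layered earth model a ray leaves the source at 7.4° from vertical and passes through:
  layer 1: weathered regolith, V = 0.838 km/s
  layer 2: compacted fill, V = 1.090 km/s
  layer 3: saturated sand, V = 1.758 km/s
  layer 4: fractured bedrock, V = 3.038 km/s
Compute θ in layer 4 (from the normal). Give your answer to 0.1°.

27.8°

Ray parameter p = sin 7.4° / 0.838 = 1.5369e-01 s/km.
sin θ_4 = p·V_4 = 1.5369e-01 × 3.038 = 0.4669.
θ_4 = arcsin 0.4669 = 27.83°.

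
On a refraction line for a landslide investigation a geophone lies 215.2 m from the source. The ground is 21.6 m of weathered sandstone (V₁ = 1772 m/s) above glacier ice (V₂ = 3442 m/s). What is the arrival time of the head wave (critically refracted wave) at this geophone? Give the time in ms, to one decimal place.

t = x/V₂ + 2h·√(V₂²−V₁²)/(V₁V₂).
√(V₂²−V₁²) = √(3442²−1772²) = 2950.8 m/s; delay term = 2·21.6·2950.8/(1772·3442) = 0.02090 s.
t = 215.2/3442 + 0.02090 = 0.08342 s.

83.4 ms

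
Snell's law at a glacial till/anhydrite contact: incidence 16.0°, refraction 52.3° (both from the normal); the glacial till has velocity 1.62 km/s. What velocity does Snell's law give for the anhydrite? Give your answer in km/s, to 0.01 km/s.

4.65 km/s

Snell's law: sin 16.0°/V₁ = sin 52.3°/V₂.
V₂ = V₁·sin 52.3°/sin 16.0° = 1.62 × 2.8705 = 4.65 km/s.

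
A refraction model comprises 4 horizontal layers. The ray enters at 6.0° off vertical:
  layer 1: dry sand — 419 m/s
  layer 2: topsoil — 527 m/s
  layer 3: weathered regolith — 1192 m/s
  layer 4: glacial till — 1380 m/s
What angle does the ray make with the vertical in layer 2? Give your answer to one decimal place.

7.6°

Snell's law across each interface conserves sin θ / V, so sin θ_2 = V_2·sin θ₁/V₁.
sin θ_2 = 527 × sin 6.0° / 419 = 0.1315.
θ_2 = arcsin 0.1315 = 7.55°.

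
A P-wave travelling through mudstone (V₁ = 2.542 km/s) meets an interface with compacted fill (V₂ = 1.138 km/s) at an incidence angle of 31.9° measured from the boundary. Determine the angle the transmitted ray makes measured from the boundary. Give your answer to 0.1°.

Convert to the normal: θ₁ = 90° − 31.9° = 58.1°.
sin θ₁/V₁ = sin θ₂/V₂ ⇒ sin θ₂ = 1.138·sin 58.1°/2.542 = 1.138·0.8490/2.542 = 0.3801.
θ₂ = sin⁻¹(0.3801) = 22.34° (from vertical).
From the interface: 90° − 22.34° = 67.66°.

67.7°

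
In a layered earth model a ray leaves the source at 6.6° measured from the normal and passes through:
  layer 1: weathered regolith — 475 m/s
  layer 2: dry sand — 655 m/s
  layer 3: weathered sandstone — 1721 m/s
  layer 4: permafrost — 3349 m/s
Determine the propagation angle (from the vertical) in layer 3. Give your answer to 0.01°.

Snell's law across each interface conserves sin θ / V, so sin θ_3 = V_3·sin θ₁/V₁.
sin θ_3 = 1721 × sin 6.6° / 475 = 0.4164.
θ_3 = 24.61° from the vertical.

24.61°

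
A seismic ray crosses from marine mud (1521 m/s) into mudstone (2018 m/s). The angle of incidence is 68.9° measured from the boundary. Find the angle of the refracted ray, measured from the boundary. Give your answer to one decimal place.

Angle from the normal: 90° − 68.9° = 21.1°.
Snell's law: sin θ₂ = (V₂/V₁)·sin θ₁ = (2018/1521)·sin 21.1° = 0.4776.
θ₂ = sin⁻¹(0.4776) = 28.53° (from vertical).
From the interface: 90° − 28.53° = 61.47°.

61.5°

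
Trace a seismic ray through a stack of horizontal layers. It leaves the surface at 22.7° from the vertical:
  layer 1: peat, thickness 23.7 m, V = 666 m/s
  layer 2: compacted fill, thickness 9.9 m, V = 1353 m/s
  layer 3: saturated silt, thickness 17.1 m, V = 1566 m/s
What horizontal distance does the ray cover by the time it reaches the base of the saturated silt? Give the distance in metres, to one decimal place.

59.3 m

Apply Snell's law at each interface; in layer i the horizontal offset is hᵢ·tan θᵢ.
Layer 1: θ = 22.70°; offset = 23.7·tan 22.70° = 9.914 m.
Layer 2: sin θ = 1353·sin 22.7°/666 = 0.7840, θ = 51.63°; offset = 9.9·tan 51.63° = 12.503 m.
Layer 3: sin θ = 1566·sin 22.7°/666 = 0.9074, θ = 65.15°; offset = 17.1·tan 65.15° = 36.921 m.
Total horizontal offset = 59.337 m.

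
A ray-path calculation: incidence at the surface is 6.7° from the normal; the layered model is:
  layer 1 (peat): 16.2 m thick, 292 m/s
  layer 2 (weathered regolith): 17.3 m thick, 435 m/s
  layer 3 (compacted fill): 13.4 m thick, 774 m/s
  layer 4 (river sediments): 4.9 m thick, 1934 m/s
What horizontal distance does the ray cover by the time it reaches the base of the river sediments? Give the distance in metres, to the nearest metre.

Apply Snell's law at each interface; in layer i the horizontal offset is hᵢ·tan θᵢ.
Layer 1: θ = 6.70°; offset = 16.2·tan 6.70° = 1.903 m.
Layer 2: sin θ = 435·sin 6.7°/292 = 0.1738, θ = 10.01°; offset = 17.3·tan 10.01° = 3.053 m.
Layer 3: sin θ = 774·sin 6.7°/292 = 0.3093, θ = 18.01°; offset = 13.4·tan 18.01° = 4.358 m.
Layer 4: sin θ = 1934·sin 6.7°/292 = 0.7727, θ = 50.60°; offset = 4.9·tan 50.60° = 5.966 m.
Summing the layer offsets gives 15.280 m.

15 m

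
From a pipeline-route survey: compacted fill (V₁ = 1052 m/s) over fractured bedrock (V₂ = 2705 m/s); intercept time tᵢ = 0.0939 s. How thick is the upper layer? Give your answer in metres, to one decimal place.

53.6 m

h = tᵢ·V₁·V₂ / (2·√(V₂²−V₁²)).
√(V₂²−V₁²) = √(2705² − 1052²) = 2492.1 m/s.
h = 0.0939 s × 1052 × 2705 / (2 × 2492.1) = 53.61 m.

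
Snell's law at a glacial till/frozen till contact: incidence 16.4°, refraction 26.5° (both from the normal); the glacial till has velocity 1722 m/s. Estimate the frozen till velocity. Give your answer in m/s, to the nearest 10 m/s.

2720 m/s

sin 16.4° = 0.2823; sin 26.5° = 0.4462.
V₂ = V₁·(sin θ₂/sin θ₁) = 1722·(0.4462/0.2823) = 2721.36 m/s.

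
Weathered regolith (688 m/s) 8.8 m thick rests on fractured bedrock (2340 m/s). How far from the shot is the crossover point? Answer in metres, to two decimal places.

23.83 m

x_cross = 2h·√((V₂+V₁)/(V₂−V₁)).
(V₂+V₁)/(V₂−V₁) = (2340+688)/(2340−688) = 1.8329; √ = 1.3539.
x_cross = 2·8.8·1.3539 = 23.83 m.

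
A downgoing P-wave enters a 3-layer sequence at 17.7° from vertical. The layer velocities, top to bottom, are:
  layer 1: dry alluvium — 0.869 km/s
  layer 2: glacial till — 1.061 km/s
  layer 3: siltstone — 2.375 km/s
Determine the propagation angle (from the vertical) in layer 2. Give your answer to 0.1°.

Ray parameter p = sin 17.7° / 0.869 = 3.4987e-01 s/km.
sin θ_2 = p·V_2 = 3.4987e-01 × 1.061 = 0.3712.
θ_2 = arcsin 0.3712 = 21.79°.

21.8°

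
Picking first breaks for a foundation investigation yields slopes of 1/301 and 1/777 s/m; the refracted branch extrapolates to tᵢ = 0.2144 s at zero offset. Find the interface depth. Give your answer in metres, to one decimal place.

θ_c = arcsin(301/777) = 22.79°; cos θ_c = 0.9219.
tᵢ = 2h cos θ_c/V₁ ⇒ h = tᵢ·V₁/(2 cos θ_c) = 0.2144·301/(2·0.9219) = 35.00 m.

35.0 m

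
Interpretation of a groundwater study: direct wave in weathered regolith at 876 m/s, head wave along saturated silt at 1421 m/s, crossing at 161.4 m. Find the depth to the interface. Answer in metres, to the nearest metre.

39 m

h = (x_cross/2)·√((V₂−V₁)/(V₂+V₁)).
(V₂−V₁)/(V₂+V₁) = (1421−876)/(1421+876) = 0.2373; √ = 0.4871.
h = (161.4/2)·0.4871 = 39.31 m.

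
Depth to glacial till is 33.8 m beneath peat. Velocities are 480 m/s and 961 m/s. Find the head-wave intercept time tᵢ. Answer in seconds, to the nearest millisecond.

0.122 s

θ_c = arcsin(V₁/V₂) = arcsin(480/961) = 29.97°; cos θ_c = 0.8663.
tᵢ = 2h·cos θ_c / V₁ = 2·33.8·0.8663 / 480 = 0.12201 s.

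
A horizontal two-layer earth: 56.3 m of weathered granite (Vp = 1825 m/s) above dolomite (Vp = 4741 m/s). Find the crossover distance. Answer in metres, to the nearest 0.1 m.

x_cross = 2h·√((V₂+V₁)/(V₂−V₁)).
(V₂+V₁)/(V₂−V₁) = (4741+1825)/(4741−1825) = 2.2517; √ = 1.5006.
x_cross = 2·56.3·1.5006 = 168.96 m.

169.0 m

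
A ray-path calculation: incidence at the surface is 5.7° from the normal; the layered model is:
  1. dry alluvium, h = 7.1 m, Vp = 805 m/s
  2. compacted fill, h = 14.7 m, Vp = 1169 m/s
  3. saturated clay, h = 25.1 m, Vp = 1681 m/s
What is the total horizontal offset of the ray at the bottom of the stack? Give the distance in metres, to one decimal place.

p = sin θ₁/V₁ = sin 5.7°/805 = 1.2338e-04 s/m is conserved through the stack.
Layer 1: θ = 5.70°; offset = 7.1·tan 5.70° = 0.709 m.
Layer 2: sin θ = p·1169 = 0.1442 → θ = 8.29°; offset = 14.7·tan 8.29° = 2.143 m.
Layer 3: sin θ = p·1681 = 0.2074 → θ = 11.97°; offset = 25.1·tan 11.97° = 5.321 m.
Σ offsets = 8.173 m.

8.2 m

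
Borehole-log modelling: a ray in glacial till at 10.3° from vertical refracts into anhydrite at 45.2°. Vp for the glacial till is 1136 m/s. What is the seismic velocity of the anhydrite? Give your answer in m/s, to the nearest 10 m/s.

Snell's law: sin 10.3°/V₁ = sin 45.2°/V₂.
V₂ = V₁·sin 45.2°/sin 10.3° = 1136 × 3.9685 = 4508.18 m/s.

4510 m/s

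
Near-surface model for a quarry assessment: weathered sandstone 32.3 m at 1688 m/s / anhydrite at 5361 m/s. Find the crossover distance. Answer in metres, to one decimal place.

x_cross = 2h·√((V₂+V₁)/(V₂−V₁)).
(V₂+V₁)/(V₂−V₁) = (5361+1688)/(5361−1688) = 1.9191; √ = 1.3853.
x_cross = 2·32.3·1.3853 = 89.49 m.

89.5 m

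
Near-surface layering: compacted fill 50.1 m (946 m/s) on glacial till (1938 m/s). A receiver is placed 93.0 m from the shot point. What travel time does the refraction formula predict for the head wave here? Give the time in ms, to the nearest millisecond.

θ_c = arcsin(V₁/V₂) = arcsin(946/1938) = 29.22°, cos θ_c = 0.8728.
Intercept time tᵢ = 2h cos θ_c / V₁ = 2·50.1·0.8728/946 = 0.09244 s.
t = x/V₂ + tᵢ = 93.0/1938 + 0.09244 = 0.14043 s.

140 ms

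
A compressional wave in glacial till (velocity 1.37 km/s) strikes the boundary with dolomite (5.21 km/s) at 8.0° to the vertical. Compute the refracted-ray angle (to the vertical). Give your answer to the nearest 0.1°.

Snell's law: sin θ₂ = (V₂/V₁)·sin θ₁ = (5.21/1.37)·sin 8.0° = 0.5293.
θ₂ = arcsin 0.5293 = 31.96° from the normal.

32.0°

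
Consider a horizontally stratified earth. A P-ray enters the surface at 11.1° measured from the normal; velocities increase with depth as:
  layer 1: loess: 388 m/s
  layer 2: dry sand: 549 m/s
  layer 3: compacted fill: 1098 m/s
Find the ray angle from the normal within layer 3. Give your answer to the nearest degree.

33°

Snell's law across each interface conserves sin θ / V, so sin θ_3 = V_3·sin θ₁/V₁.
sin θ_3 = 1098 × sin 11.1° / 388 = 0.5448.
θ_3 = 33.01° from the vertical.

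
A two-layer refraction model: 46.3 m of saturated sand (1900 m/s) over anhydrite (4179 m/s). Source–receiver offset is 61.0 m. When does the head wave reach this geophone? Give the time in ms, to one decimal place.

θ_c = arcsin(V₁/V₂) = arcsin(1900/4179) = 27.04°, cos θ_c = 0.8907.
Intercept time tᵢ = 2h cos θ_c / V₁ = 2·46.3·0.8907/1900 = 0.04341 s.
t = x/V₂ + tᵢ = 61.0/4179 + 0.04341 = 0.05801 s.

58.0 ms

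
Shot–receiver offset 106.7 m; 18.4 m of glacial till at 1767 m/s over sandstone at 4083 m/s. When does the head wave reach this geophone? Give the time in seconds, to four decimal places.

0.0449 s

t = x/V₂ + 2h·√(V₂²−V₁²)/(V₁V₂).
√(V₂²−V₁²) = √(4083²−1767²) = 3680.8 m/s; delay term = 2·18.4·3680.8/(1767·4083) = 0.01877 s.
t = 106.7/4083 + 0.01877 = 0.04491 s.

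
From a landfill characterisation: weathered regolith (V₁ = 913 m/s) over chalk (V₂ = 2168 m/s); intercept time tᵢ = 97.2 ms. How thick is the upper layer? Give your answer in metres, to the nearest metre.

49 m

h = tᵢ·V₁·V₂ / (2·√(V₂²−V₁²)).
√(V₂²−V₁²) = √(2168² − 913²) = 1966.4 m/s.
h = 0.0972 s × 913 × 2168 / (2 × 1966.4) = 48.92 m.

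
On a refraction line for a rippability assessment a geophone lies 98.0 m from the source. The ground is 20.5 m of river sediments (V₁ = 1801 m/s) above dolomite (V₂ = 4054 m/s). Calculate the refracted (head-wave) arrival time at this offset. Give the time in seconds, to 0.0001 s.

θ_c = arcsin(V₁/V₂) = arcsin(1801/4054) = 26.38°, cos θ_c = 0.8959.
Intercept time tᵢ = 2h cos θ_c / V₁ = 2·20.5·0.8959/1801 = 0.02040 s.
t = x/V₂ + tᵢ = 98.0/4054 + 0.02040 = 0.04457 s.

0.0446 s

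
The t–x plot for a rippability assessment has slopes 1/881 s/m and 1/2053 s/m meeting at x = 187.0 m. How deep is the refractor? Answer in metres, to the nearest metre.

x_cross = 2h·√((V₂+V₁)/(V₂−V₁)) → h = x_cross / (2·√((V₂+V₁)/(V₂−V₁))).
√((V₂+V₁)/(V₂−V₁)) = √((2053+881)/(2053−881)) = 1.5822.
h = 187.0 / (2·1.5822) = 59.09 m.

59 m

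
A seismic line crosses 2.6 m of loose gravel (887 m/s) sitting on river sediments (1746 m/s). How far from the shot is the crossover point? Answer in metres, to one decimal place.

θ_c = arcsin(887/1746) = 30.53°, so cos θ_c = 0.8613 and tᵢ = 2h cos θ_c/V₁ = 0.0050 s.
At crossover x/V₁ = x/V₂ + tᵢ ⇒ x = tᵢ/(1/V₁ − 1/V₂) = 0.00505/(1.1274e-03 − 5.7274e-04) = 9.10 m.

9.1 m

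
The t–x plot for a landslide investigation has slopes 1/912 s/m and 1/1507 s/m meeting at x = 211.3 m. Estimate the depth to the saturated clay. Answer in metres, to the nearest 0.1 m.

52.4 m

x_cross = 2h·√((V₂+V₁)/(V₂−V₁)) → h = x_cross / (2·√((V₂+V₁)/(V₂−V₁))).
√((V₂+V₁)/(V₂−V₁)) = √((1507+912)/(1507−912)) = 2.0163.
h = 211.3 / (2·2.0163) = 52.40 m.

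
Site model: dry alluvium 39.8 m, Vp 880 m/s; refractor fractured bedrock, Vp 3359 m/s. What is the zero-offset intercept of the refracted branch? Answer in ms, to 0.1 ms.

tᵢ = 2h·√(V₂²−V₁²)/(V₁V₂).
√(V₂²−V₁²) = √(3359²−880²) = 3241.7 m/s.
tᵢ = 2·39.8·3241.7/(880·3359) = 0.08730 s.

87.3 ms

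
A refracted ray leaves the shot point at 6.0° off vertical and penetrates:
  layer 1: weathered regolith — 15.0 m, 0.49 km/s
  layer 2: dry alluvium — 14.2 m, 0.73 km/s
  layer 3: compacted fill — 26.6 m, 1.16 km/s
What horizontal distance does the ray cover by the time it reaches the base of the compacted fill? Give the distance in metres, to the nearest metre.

p = sin θ₁/V₁ = sin 6.0°/0.49 = 2.1332e-01 s/km is conserved through the stack.
Layer 1: θ = 6.00°; offset = 15.0·tan 6.00° = 1.577 m.
Layer 2: sin θ = p·0.73 = 0.1557 → θ = 8.96°; offset = 14.2·tan 8.96° = 2.239 m.
Layer 3: sin θ = p·1.16 = 0.2475 → θ = 14.33°; offset = 26.6·tan 14.33° = 6.794 m.
Σ offsets = 10.609 m.

11 m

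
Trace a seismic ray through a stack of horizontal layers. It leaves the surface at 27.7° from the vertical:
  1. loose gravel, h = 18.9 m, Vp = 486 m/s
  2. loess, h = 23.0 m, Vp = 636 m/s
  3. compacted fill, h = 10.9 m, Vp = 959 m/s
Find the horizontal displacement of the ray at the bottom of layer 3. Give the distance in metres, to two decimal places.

52.65 m

Apply Snell's law at each interface; in layer i the horizontal offset is hᵢ·tan θᵢ.
Layer 1: θ = 27.70°; offset = 18.9·tan 27.70° = 9.9227 m.
Layer 2: sin θ = 636·sin 27.7°/486 = 0.6083, θ = 37.47°; offset = 23.0·tan 37.47° = 17.6278 m.
Layer 3: sin θ = 959·sin 27.7°/486 = 0.9173, θ = 66.53°; offset = 10.9·tan 66.53° = 25.1010 m.
Σ offsets = 52.6515 m.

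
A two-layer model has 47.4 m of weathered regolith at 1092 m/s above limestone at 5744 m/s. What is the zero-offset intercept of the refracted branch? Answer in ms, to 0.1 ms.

tᵢ = 2h·√(V₂²−V₁²)/(V₁V₂).
√(V₂²−V₁²) = √(5744²−1092²) = 5639.2 m/s.
tᵢ = 2·47.4·5639.2/(1092·5744) = 0.08523 s.

85.2 ms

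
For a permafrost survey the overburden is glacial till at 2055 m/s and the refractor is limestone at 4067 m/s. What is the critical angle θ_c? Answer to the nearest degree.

Critical incidence: sin θ_c = V₁/V₂ = 2055/4067 = 0.5053.
θ_c = arcsin 0.5053 = 30.35°.

30°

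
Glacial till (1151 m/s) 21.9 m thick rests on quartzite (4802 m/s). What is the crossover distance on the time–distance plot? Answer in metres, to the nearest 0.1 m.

55.9 m

x_cross = 2h·√((V₂+V₁)/(V₂−V₁)).
(V₂+V₁)/(V₂−V₁) = (4802+1151)/(4802−1151) = 1.6305; √ = 1.2769.
x_cross = 2·21.9·1.2769 = 55.93 m.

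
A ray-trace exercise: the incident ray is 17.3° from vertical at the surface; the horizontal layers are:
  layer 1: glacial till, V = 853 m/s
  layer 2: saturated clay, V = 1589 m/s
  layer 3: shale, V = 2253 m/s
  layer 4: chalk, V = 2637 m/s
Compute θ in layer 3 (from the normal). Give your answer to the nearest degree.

52°

Ray parameter p = sin 17.3° / 853 = 3.4862e-04 s/m.
sin θ_3 = p·V_3 = 3.4862e-04 × 2253 = 0.7854.
θ_3 = 51.76° from the vertical.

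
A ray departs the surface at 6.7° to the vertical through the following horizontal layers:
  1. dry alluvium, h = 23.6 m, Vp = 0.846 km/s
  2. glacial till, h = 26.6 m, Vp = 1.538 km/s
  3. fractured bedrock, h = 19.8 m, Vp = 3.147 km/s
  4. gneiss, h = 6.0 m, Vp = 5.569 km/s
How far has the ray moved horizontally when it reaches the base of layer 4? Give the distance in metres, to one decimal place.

Apply Snell's law at each interface; in layer i the horizontal offset is hᵢ·tan θᵢ.
Layer 1: θ = 6.70°; offset = 23.6·tan 6.70° = 2.772 m.
Layer 2: sin θ = 1.538·sin 6.7°/0.846 = 0.2121, θ = 12.25°; offset = 26.6·tan 12.25° = 5.773 m.
Layer 3: sin θ = 3.147·sin 6.7°/0.846 = 0.4340, θ = 25.72°; offset = 19.8·tan 25.72° = 9.538 m.
Layer 4: sin θ = 5.569·sin 6.7°/0.846 = 0.7680, θ = 50.18°; offset = 6.0·tan 50.18° = 7.195 m.
Σ offsets = 25.279 m.

25.3 m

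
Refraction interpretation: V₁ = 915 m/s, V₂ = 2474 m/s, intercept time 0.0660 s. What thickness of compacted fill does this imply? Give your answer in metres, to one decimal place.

h = tᵢ·V₁·V₂ / (2·√(V₂²−V₁²)).
√(V₂²−V₁²) = √(2474² − 915²) = 2298.6 m/s.
h = 0.066 s × 915 × 2474 / (2 × 2298.6) = 32.50 m.

32.5 m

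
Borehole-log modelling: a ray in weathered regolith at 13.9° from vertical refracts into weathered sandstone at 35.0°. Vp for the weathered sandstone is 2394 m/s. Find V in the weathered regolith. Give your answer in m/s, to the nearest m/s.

1003 m/s

sin 13.9° = 0.2402; sin 35.0° = 0.5736.
V₁ = V₂·(sin θ₁/sin θ₂) = 2394·(0.2402/0.5736) = 1002.67 m/s.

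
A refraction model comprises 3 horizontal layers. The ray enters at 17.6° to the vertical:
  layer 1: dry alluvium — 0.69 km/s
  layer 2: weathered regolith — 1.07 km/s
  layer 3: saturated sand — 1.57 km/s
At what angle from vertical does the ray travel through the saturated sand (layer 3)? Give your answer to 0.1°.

Ray parameter p = sin 17.6° / 0.69 = 4.3822e-01 s/km.
sin θ_3 = p·V_3 = 4.3822e-01 × 1.57 = 0.6880.
θ_3 = 43.47° from the vertical.

43.5°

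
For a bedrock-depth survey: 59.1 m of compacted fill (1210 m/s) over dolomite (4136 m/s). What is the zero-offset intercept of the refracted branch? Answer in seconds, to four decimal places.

0.0934 s

tᵢ = 2h·√(V₂²−V₁²)/(V₁V₂).
√(V₂²−V₁²) = √(4136²−1210²) = 3955.0 m/s.
tᵢ = 2·59.1·3955.0/(1210·4136) = 0.09341 s.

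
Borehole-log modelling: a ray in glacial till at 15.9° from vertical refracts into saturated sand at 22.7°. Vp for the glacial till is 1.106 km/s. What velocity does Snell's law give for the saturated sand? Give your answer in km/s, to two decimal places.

Snell's law: sin 15.9°/V₁ = sin 22.7°/V₂.
V₂ = V₁·sin 22.7°/sin 15.9° = 1.106 × 1.4086 = 1.56 km/s.

1.56 km/s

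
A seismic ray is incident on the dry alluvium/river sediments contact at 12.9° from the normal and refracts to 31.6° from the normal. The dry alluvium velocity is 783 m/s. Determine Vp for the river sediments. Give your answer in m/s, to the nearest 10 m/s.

sin 12.9° = 0.2233; sin 31.6° = 0.5240.
V₂ = V₁·(sin θ₂/sin θ₁) = 783·(0.5240/0.2233) = 1837.76 m/s.

1840 m/s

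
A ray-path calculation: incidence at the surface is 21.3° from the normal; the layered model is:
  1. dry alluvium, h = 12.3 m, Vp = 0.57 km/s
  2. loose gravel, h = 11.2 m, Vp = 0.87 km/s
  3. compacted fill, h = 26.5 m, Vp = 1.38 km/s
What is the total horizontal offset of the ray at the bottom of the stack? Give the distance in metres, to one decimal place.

Apply Snell's law at each interface; in layer i the horizontal offset is hᵢ·tan θᵢ.
Layer 1: θ = 21.30°; offset = 12.3·tan 21.30° = 4.796 m.
Layer 2: sin θ = 0.87·sin 21.3°/0.57 = 0.5544, θ = 33.67°; offset = 11.2·tan 33.67° = 7.462 m.
Layer 3: sin θ = 1.38·sin 21.3°/0.57 = 0.8795, θ = 61.58°; offset = 26.5·tan 61.58° = 48.962 m.
Total horizontal offset = 61.219 m.

61.2 m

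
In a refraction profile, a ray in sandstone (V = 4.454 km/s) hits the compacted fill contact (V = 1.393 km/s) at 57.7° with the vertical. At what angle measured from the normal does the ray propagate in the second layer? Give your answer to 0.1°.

15.3°

sin θ₁/V₁ = sin θ₂/V₂ ⇒ sin θ₂ = 1.393·sin 57.7°/4.454 = 1.393·0.8453/4.454 = 0.2644.
θ₂ = arcsin 0.2644 = 15.33° from the normal.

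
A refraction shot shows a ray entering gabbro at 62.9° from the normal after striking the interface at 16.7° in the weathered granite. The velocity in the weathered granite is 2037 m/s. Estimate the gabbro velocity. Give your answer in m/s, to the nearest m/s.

Snell's law: sin 16.7°/V₁ = sin 62.9°/V₂.
V₂ = V₁·sin 62.9°/sin 16.7° = 2037 × 3.0979 = 6310.41 m/s.

6310 m/s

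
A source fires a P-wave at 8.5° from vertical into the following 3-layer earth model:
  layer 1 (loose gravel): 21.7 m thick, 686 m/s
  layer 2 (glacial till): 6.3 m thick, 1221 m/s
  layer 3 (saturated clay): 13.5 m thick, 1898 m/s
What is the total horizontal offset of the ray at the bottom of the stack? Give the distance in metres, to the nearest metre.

11 m

Apply Snell's law at each interface; in layer i the horizontal offset is hᵢ·tan θᵢ.
Layer 1: θ = 8.50°; offset = 21.7·tan 8.50° = 3.243 m.
Layer 2: sin θ = 1221·sin 8.5°/686 = 0.2631, θ = 15.25°; offset = 6.3·tan 15.25° = 1.718 m.
Layer 3: sin θ = 1898·sin 8.5°/686 = 0.4090, θ = 24.14°; offset = 13.5·tan 24.14° = 6.050 m.
Σ offsets = 11.011 m.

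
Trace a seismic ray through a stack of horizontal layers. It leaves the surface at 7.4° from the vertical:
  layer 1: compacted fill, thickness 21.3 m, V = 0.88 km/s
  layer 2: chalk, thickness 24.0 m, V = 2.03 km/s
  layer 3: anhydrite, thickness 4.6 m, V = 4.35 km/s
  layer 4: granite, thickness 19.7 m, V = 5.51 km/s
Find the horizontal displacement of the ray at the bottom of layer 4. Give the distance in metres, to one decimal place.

40.9 m

Apply Snell's law at each interface; in layer i the horizontal offset is hᵢ·tan θᵢ.
Layer 1: θ = 7.40°; offset = 21.3·tan 7.40° = 2.766 m.
Layer 2: sin θ = 2.03·sin 7.4°/0.88 = 0.2971, θ = 17.28°; offset = 24.0·tan 17.28° = 7.468 m.
Layer 3: sin θ = 4.35·sin 7.4°/0.88 = 0.6367, θ = 39.54°; offset = 4.6·tan 39.54° = 3.798 m.
Layer 4: sin θ = 5.51·sin 7.4°/0.88 = 0.8064, θ = 53.75°; offset = 19.7·tan 53.75° = 26.867 m.
Σ offsets = 40.899 m.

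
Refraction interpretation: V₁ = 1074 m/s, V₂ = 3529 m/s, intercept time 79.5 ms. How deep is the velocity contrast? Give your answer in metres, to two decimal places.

44.82 m

h = tᵢ·V₁·V₂ / (2·√(V₂²−V₁²)).
√(V₂²−V₁²) = √(3529² − 1074²) = 3361.6 m/s.
h = 0.0795 s × 1074 × 3529 / (2 × 3361.6) = 44.82 m.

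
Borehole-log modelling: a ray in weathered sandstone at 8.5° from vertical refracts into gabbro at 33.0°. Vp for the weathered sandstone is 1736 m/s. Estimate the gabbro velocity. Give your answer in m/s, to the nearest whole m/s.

sin 8.5° = 0.1478; sin 33.0° = 0.5446.
V₂ = V₁·(sin θ₂/sin θ₁) = 1736·(0.5446/0.1478) = 6396.71 m/s.

6397 m/s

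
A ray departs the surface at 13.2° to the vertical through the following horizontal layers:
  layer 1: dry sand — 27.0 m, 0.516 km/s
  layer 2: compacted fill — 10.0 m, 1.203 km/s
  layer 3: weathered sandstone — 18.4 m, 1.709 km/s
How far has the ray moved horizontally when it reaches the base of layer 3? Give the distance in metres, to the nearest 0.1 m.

p = sin θ₁/V₁ = sin 13.2°/0.516 = 4.4254e-01 s/km is conserved through the stack.
Layer 1: θ = 13.20°; offset = 27.0·tan 13.20° = 6.333 m.
Layer 2: sin θ = p·1.203 = 0.5324 → θ = 32.17°; offset = 10.0·tan 32.17° = 6.289 m.
Layer 3: sin θ = p·1.709 = 0.7563 → θ = 49.14°; offset = 18.4·tan 49.14° = 21.271 m.
Total horizontal offset = 33.893 m.

33.9 m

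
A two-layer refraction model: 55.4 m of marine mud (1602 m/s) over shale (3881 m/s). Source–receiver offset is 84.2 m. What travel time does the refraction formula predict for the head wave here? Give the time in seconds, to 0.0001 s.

0.0847 s

t = x/V₂ + 2h·√(V₂²−V₁²)/(V₁V₂).
√(V₂²−V₁²) = √(3881²−1602²) = 3534.9 m/s; delay term = 2·55.4·3534.9/(1602·3881) = 0.06300 s.
t = 84.2/3881 + 0.06300 = 0.08469 s.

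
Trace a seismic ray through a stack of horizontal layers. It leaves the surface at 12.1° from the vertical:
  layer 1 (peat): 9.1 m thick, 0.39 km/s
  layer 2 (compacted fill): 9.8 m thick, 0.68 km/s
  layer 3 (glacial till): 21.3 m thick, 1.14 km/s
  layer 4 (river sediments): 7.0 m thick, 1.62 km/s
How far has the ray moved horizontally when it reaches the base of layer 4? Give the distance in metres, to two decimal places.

34.71 m

Apply Snell's law at each interface; in layer i the horizontal offset is hᵢ·tan θᵢ.
Layer 1: θ = 12.10°; offset = 9.1·tan 12.10° = 1.9509 m.
Layer 2: sin θ = 0.68·sin 12.1°/0.39 = 0.3655, θ = 21.44°; offset = 9.8·tan 21.44° = 3.8480 m.
Layer 3: sin θ = 1.14·sin 12.1°/0.39 = 0.6127, θ = 37.79°; offset = 21.3·tan 37.79° = 16.5144 m.
Layer 4: sin θ = 1.62·sin 12.1°/0.39 = 0.8707, θ = 60.54°; offset = 7.0·tan 60.54° = 12.3940 m.
Total horizontal offset = 34.7073 m.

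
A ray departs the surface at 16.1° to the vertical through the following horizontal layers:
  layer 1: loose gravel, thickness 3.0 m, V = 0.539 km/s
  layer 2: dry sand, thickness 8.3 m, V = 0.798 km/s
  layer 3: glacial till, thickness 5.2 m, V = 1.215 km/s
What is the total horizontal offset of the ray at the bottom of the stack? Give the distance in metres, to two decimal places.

Apply Snell's law at each interface; in layer i the horizontal offset is hᵢ·tan θᵢ.
Layer 1: θ = 16.10°; offset = 3.0·tan 16.10° = 0.8659 m.
Layer 2: sin θ = 0.798·sin 16.1°/0.539 = 0.4106, θ = 24.24°; offset = 8.3·tan 24.24° = 3.7372 m.
Layer 3: sin θ = 1.215·sin 16.1°/0.539 = 0.6251, θ = 38.69°; offset = 5.2·tan 38.69° = 4.1646 m.
Total horizontal offset = 8.7677 m.

8.77 m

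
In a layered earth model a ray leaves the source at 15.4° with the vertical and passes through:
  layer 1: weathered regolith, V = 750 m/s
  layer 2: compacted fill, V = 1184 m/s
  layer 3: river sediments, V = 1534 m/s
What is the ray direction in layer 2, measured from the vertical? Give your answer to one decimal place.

24.8°

Ray parameter p = sin 15.4° / 750 = 3.5407e-04 s/m.
sin θ_2 = p·V_2 = 3.5407e-04 × 1184 = 0.4192.
θ_2 = 24.79° from the vertical.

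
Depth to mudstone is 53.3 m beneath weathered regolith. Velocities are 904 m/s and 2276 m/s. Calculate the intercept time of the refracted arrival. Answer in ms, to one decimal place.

108.2 ms

tᵢ = 2h·√(V₂²−V₁²)/(V₁V₂).
√(V₂²−V₁²) = √(2276²−904²) = 2088.8 m/s.
tᵢ = 2·53.3·2088.8/(904·2276) = 0.10822 s.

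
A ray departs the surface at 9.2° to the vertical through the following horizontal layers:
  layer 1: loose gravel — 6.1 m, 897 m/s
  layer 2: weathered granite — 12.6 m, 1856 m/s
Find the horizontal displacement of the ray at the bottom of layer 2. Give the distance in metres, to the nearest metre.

5 m

Apply Snell's law at each interface; in layer i the horizontal offset is hᵢ·tan θᵢ.
Layer 1: θ = 9.20°; offset = 6.1·tan 9.20° = 0.988 m.
Layer 2: sin θ = 1856·sin 9.2°/897 = 0.3308, θ = 19.32°; offset = 12.6·tan 19.32° = 4.417 m.
Total horizontal offset = 5.405 m.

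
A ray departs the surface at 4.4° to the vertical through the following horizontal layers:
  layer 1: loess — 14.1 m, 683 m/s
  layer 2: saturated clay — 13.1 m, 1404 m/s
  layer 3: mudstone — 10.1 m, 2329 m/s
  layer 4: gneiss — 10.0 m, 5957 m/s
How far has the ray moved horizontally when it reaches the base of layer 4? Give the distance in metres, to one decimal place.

Apply Snell's law at each interface; in layer i the horizontal offset is hᵢ·tan θᵢ.
Layer 1: θ = 4.40°; offset = 14.1·tan 4.40° = 1.085 m.
Layer 2: sin θ = 1404·sin 4.4°/683 = 0.1577, θ = 9.07°; offset = 13.1·tan 9.07° = 2.092 m.
Layer 3: sin θ = 2329·sin 4.4°/683 = 0.2616, θ = 15.17°; offset = 10.1·tan 15.17° = 2.738 m.
Layer 4: sin θ = 5957·sin 4.4°/683 = 0.6691, θ = 42.00°; offset = 10.0·tan 42.00° = 9.004 m.
Summing the layer offsets gives 14.919 m.

14.9 m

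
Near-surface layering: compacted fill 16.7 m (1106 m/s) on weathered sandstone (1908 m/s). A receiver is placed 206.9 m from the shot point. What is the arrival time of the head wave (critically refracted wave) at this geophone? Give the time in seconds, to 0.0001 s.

θ_c = arcsin(V₁/V₂) = arcsin(1106/1908) = 35.43°, cos θ_c = 0.8149.
Intercept time tᵢ = 2h cos θ_c / V₁ = 2·16.7·0.8149/1106 = 0.02461 s.
t = x/V₂ + tᵢ = 206.9/1908 + 0.02461 = 0.13305 s.

0.1330 s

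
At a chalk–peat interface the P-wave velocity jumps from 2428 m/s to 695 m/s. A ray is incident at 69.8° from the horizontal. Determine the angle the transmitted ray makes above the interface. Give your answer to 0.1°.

Convert to the normal: θ₁ = 90° − 69.8° = 20.2°.
Snell's law: sin θ₂ = (V₂/V₁)·sin θ₁ = (695/2428)·sin 20.2° = 0.0988.
θ₂ = sin⁻¹(0.0988) = 5.67° (from vertical).
From the interface: 90° − 5.67° = 84.33°.

84.3°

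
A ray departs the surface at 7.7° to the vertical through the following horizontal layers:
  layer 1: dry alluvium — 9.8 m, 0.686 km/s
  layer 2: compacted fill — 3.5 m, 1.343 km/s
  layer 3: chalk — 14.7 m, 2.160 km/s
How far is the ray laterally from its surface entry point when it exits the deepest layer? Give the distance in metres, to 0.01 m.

Ray parameter p = sin 7.7° / 0.686 km/s = 1.9532e-01 s/km.
Layer 1: θ = 7.70°; offset = 9.8·tan 7.70° = 1.3250 m.
Layer 2: sin θ = p·1.343 = 0.2623 → θ = 15.21°; offset = 3.5·tan 15.21° = 0.9514 m.
Layer 3: sin θ = p·2.160 = 0.4219 → θ = 24.95°; offset = 14.7·tan 24.95° = 6.8402 m.
Σ offsets = 9.1166 m.

9.12 m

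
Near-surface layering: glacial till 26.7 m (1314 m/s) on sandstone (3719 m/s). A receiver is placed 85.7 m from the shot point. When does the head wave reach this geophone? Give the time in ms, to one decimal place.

61.1 ms

t = x/V₂ + 2h·√(V₂²−V₁²)/(V₁V₂).
√(V₂²−V₁²) = √(3719²−1314²) = 3479.1 m/s; delay term = 2·26.7·3479.1/(1314·3719) = 0.03802 s.
t = 85.7/3719 + 0.03802 = 0.06106 s.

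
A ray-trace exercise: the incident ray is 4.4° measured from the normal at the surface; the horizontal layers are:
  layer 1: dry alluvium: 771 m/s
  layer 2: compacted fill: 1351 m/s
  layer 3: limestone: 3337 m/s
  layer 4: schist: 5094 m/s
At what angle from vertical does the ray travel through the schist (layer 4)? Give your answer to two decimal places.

30.46°

Ray parameter p = sin 4.4° / 771 = 9.9506e-05 s/m.
sin θ_4 = p·V_4 = 9.9506e-05 × 5094 = 0.5069.
θ_4 = 30.46° from the vertical.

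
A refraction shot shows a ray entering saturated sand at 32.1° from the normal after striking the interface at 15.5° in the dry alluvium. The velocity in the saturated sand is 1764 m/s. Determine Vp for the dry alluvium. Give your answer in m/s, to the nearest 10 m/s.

sin 15.5° = 0.2672; sin 32.1° = 0.5314.
V₁ = V₂·(sin θ₁/sin θ₂) = 1764·(0.2672/0.5314) = 887.11 m/s.

890 m/s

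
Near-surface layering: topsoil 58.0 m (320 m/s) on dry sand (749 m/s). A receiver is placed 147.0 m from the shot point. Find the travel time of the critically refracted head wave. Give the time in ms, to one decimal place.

524.0 ms

θ_c = arcsin(V₁/V₂) = arcsin(320/749) = 25.29°, cos θ_c = 0.9041.
Intercept time tᵢ = 2h cos θ_c / V₁ = 2·58.0·0.9041/320 = 0.32775 s.
t = x/V₂ + tᵢ = 147.0/749 + 0.32775 = 0.52401 s.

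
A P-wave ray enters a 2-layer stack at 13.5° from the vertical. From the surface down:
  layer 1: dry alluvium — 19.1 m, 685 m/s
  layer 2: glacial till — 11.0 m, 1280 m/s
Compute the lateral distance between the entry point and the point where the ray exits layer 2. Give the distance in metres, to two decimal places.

9.92 m

Apply Snell's law at each interface; in layer i the horizontal offset is hᵢ·tan θᵢ.
Layer 1: θ = 13.50°; offset = 19.1·tan 13.50° = 4.5855 m.
Layer 2: sin θ = 1280·sin 13.5°/685 = 0.4362, θ = 25.86°; offset = 11.0·tan 25.86° = 5.3325 m.
Σ offsets = 9.9180 m.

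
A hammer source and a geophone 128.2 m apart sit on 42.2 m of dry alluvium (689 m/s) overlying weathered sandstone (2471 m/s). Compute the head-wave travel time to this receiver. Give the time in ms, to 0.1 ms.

169.5 ms

θ_c = arcsin(V₁/V₂) = arcsin(689/2471) = 16.19°, cos θ_c = 0.9603.
Intercept time tᵢ = 2h cos θ_c / V₁ = 2·42.2·0.9603/689 = 0.11764 s.
t = x/V₂ + tᵢ = 128.2/2471 + 0.11764 = 0.16952 s.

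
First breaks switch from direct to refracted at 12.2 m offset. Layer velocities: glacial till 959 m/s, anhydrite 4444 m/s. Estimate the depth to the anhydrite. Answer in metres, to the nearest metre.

h = (x_cross/2)·√((V₂−V₁)/(V₂+V₁)).
(V₂−V₁)/(V₂+V₁) = (4444−959)/(4444+959) = 0.6450; √ = 0.8031.
h = (12.2/2)·0.8031 = 4.90 m.

5 m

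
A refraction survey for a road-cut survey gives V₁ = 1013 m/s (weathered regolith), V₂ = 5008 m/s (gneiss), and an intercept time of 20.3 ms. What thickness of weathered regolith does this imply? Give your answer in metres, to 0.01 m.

10.50 m

h = tᵢ·V₁·V₂ / (2·√(V₂²−V₁²)).
√(V₂²−V₁²) = √(5008² − 1013²) = 4904.5 m/s.
h = 0.0203 s × 1013 × 5008 / (2 × 4904.5) = 10.50 m.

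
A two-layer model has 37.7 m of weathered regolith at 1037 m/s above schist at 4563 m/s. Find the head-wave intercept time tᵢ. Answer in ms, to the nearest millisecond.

71 ms

θ_c = arcsin(V₁/V₂) = arcsin(1037/4563) = 13.14°; cos θ_c = 0.9738.
tᵢ = 2h·cos θ_c / V₁ = 2·37.7·0.9738 / 1037 = 0.07081 s.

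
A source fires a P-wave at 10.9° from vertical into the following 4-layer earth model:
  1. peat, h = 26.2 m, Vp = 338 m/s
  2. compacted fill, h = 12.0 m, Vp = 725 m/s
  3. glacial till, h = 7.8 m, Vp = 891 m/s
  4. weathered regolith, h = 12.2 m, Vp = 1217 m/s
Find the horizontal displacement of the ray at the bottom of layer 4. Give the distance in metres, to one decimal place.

Ray parameter p = sin 10.9° / 338 m/s = 5.5945e-04 s/m.
Layer 1: θ = 10.90°; offset = 26.2·tan 10.90° = 5.045 m.
Layer 2: sin θ = p·725 = 0.4056 → θ = 23.93°; offset = 12.0·tan 23.93° = 5.325 m.
Layer 3: sin θ = p·891 = 0.4985 → θ = 29.90°; offset = 7.8·tan 29.90° = 4.485 m.
Layer 4: sin θ = p·1217 = 0.6809 → θ = 42.91°; offset = 12.2·tan 42.91° = 11.341 m.
Σ offsets = 26.196 m.

26.2 m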